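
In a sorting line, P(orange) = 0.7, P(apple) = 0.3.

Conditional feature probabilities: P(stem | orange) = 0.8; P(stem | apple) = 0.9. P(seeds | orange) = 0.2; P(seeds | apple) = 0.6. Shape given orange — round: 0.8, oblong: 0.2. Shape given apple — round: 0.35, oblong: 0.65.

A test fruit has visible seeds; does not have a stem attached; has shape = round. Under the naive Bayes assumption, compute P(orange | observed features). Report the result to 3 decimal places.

0.780

orange: 0.7 × (1−0.8) × 0.2 × 0.8 = 0.0224
apple: 0.3 × (1−0.9) × 0.6 × 0.35 = 0.0063
P(orange | x) = 0.0224 / 0.0287 ≈ 0.780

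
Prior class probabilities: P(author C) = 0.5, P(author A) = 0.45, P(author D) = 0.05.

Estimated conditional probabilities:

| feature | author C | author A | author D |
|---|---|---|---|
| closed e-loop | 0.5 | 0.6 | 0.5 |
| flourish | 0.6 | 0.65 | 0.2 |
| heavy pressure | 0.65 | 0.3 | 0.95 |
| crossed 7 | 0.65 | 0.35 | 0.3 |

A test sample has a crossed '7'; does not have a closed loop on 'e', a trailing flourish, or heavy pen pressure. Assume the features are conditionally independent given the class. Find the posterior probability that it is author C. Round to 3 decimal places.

0.591

author C: 0.5 × (1−0.5) × (1−0.6) × (1−0.65) × 0.65 = 0.02275
author A: 0.45 × (1−0.6) × (1−0.65) × (1−0.3) × 0.35 = 0.015435
author D: 0.05 × (1−0.5) × (1−0.2) × (1−0.95) × 0.3 = 0.0003
P(author C | x) = 0.02275 / 0.038485 ≈ 0.591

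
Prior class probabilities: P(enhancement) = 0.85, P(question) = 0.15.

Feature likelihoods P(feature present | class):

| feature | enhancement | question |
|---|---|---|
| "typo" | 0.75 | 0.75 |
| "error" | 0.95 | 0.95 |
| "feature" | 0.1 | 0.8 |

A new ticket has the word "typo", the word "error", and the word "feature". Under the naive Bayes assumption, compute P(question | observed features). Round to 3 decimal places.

enhancement: 0.85 × 0.75 × 0.95 × 0.1 = 0.0605625
question: 0.15 × 0.75 × 0.95 × 0.8 = 0.0855
P(question | x) = 0.0855 / 0.1460625 ≈ 0.585

0.585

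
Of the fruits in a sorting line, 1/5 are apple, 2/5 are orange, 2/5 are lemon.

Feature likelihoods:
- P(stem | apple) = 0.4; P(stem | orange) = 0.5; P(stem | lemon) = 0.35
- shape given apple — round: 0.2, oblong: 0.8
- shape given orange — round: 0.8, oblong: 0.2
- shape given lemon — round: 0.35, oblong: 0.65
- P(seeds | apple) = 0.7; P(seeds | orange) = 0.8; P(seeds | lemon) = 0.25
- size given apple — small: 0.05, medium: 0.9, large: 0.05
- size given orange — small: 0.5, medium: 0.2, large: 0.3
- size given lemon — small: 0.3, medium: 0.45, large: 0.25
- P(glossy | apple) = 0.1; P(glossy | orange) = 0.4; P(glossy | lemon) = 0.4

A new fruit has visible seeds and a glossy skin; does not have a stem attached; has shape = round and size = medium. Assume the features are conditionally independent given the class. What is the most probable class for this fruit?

orange

apple: 0.2 × (1−0.4) × 0.2 × 0.7 × 0.9 × 0.1 = 0.001512
orange: 0.4 × (1−0.5) × 0.8 × 0.8 × 0.2 × 0.4 = 0.01024
lemon: 0.4 × (1−0.35) × 0.35 × 0.25 × 0.45 × 0.4 = 0.004095
Highest score → orange.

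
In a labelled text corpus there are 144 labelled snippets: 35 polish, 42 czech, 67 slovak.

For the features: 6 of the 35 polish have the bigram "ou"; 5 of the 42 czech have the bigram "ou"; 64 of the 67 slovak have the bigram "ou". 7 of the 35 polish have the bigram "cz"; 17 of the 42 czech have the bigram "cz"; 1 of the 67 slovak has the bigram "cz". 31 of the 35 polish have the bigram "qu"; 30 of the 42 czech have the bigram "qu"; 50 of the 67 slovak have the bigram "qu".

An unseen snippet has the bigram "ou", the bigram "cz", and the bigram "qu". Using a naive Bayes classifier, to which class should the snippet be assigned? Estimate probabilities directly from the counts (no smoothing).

polish: (35/144) × (6/35) × (7/35) × (31/35) ≈ 0.00738095
czech: (42/144) × (5/42) × (17/42) × (30/42) ≈ 0.0100387
slovak: (67/144) × (64/67) × (1/67) × (50/67) ≈ 0.00495037
Highest score → czech.

czech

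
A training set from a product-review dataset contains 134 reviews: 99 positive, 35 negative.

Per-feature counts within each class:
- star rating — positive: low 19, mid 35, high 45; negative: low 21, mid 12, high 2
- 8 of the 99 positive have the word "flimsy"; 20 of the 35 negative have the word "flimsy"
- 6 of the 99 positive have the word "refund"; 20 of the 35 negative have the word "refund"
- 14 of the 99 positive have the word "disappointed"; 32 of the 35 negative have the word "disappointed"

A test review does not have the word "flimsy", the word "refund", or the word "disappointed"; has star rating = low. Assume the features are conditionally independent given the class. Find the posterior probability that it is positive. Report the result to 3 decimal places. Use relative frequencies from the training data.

positive: (99/134) × (19/99) × (91/99) × (93/99) × (85/99) ≈ 0.10512
negative: (35/134) × (21/35) × (15/35) × (15/35) × (3/35) ≈ 0.00246726
P(positive | x) = 0.10512 / 0.10758726 ≈ 0.977

0.977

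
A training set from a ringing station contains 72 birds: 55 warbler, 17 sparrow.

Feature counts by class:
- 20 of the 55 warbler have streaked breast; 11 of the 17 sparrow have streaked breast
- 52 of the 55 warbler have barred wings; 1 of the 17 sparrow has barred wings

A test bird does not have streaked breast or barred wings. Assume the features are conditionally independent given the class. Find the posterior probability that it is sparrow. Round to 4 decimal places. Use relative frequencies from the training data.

0.7473

warbler: (55/72) × (35/55) × (3/55) ≈ 0.0265152
sparrow: (17/72) × (6/17) × (16/17) ≈ 0.0784314
P(sparrow | x) = 0.0784314 / 0.1049466 ≈ 0.7473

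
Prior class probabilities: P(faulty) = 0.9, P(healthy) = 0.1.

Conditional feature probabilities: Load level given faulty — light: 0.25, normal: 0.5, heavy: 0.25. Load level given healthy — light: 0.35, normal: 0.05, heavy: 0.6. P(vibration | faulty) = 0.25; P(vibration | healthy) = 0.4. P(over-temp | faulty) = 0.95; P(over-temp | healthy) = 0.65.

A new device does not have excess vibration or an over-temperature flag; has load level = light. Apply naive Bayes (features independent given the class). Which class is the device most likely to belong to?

faulty

faulty: 0.9 × 0.25 × (1−0.25) × (1−0.95) = 0.0084375
healthy: 0.1 × 0.35 × (1−0.4) × (1−0.65) = 0.00735
Highest score → faulty.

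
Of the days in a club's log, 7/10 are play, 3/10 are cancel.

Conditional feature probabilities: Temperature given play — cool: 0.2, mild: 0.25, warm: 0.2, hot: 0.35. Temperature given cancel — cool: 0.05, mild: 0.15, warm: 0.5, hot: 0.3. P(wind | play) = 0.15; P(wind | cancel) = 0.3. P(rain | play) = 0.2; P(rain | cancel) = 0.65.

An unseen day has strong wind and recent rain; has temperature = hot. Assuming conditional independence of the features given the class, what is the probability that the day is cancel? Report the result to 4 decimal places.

0.7048

play: 0.7 × 0.35 × 0.15 × 0.2 = 0.00735
cancel: 0.3 × 0.3 × 0.3 × 0.65 = 0.01755
P(cancel | x) = 0.01755 / 0.0249 ≈ 0.7048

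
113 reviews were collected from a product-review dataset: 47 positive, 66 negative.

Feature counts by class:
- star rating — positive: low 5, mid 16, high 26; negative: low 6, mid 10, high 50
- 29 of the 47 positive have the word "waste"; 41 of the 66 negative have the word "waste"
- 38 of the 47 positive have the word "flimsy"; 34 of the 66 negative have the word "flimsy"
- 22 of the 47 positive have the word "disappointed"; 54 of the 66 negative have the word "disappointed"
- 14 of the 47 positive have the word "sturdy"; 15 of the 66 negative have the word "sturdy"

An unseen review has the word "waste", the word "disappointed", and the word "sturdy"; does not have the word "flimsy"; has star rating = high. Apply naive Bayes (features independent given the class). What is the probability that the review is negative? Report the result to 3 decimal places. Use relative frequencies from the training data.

positive: (47/113) × (26/47) × (29/47) × (9/47) × (22/47) × (14/47) ≈ 0.00379048
negative: (66/113) × (50/66) × (41/66) × (32/66) × (54/66) × (15/66) ≈ 0.0247819
P(negative | x) = 0.0247819 / 0.02857238 ≈ 0.867

0.867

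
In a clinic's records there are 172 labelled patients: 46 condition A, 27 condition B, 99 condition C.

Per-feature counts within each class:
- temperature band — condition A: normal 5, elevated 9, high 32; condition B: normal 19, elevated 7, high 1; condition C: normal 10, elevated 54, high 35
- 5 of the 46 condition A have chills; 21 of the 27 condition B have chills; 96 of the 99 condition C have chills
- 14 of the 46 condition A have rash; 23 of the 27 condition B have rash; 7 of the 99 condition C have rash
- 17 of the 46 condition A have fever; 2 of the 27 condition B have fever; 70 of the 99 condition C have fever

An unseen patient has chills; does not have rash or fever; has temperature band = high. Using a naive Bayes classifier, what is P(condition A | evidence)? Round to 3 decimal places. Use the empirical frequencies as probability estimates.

condition A: (46/172) × (32/46) × (5/46) × (32/46) × (29/46) ≈ 0.00886882
condition B: (27/172) × (1/27) × (21/27) × (4/27) × (25/27) ≈ 0.000620297
condition C: (99/172) × (35/99) × (96/99) × (92/99) × (29/99) ≈ 0.0537144
P(condition A | x) = 0.00886882 / 0.063203517 ≈ 0.140

0.140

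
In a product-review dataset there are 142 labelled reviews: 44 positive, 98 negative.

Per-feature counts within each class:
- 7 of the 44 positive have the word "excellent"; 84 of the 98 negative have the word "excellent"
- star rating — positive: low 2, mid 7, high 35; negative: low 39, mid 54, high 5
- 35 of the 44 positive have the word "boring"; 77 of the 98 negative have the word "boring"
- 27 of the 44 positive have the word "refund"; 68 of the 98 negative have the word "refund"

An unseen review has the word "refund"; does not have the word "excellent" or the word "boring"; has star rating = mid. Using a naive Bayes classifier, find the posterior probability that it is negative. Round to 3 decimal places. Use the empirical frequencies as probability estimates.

positive: (44/142) × (37/44) × (7/44) × (9/44) × (27/44) ≈ 0.00520307
negative: (98/142) × (14/98) × (54/98) × (21/98) × (68/98) ≈ 0.00807762
P(negative | x) = 0.00807762 / 0.01328069 ≈ 0.608

0.608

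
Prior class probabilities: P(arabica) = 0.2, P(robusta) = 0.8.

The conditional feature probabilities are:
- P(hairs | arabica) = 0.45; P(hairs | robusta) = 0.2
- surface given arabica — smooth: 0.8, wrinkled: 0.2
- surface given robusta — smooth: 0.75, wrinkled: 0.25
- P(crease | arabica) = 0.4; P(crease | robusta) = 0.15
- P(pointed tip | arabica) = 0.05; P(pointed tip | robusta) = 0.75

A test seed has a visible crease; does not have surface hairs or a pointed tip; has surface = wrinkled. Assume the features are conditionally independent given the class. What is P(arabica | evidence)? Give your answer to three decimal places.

arabica: 0.2 × (1−0.45) × 0.2 × 0.4 × (1−0.05) = 0.00836
robusta: 0.8 × (1−0.2) × 0.25 × 0.15 × (1−0.75) = 0.006
P(arabica | x) = 0.00836 / 0.01436 ≈ 0.582

0.582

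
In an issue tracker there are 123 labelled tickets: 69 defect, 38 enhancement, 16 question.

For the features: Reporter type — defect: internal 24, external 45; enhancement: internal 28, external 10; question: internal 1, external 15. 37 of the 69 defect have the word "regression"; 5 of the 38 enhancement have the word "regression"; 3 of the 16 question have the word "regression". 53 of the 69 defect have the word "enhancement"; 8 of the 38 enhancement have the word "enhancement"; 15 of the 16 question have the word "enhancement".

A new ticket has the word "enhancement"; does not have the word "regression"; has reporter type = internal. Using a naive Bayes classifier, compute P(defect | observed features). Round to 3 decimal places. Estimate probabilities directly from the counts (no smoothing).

0.592

defect: (69/123) × (24/69) × (32/69) × (53/69) ≈ 0.0695078
enhancement: (38/123) × (28/38) × (33/38) × (8/38) ≈ 0.0416188
question: (16/123) × (1/16) × (13/16) × (15/16) ≈ 0.00619284
P(defect | x) = 0.0695078 / 0.11731944 ≈ 0.592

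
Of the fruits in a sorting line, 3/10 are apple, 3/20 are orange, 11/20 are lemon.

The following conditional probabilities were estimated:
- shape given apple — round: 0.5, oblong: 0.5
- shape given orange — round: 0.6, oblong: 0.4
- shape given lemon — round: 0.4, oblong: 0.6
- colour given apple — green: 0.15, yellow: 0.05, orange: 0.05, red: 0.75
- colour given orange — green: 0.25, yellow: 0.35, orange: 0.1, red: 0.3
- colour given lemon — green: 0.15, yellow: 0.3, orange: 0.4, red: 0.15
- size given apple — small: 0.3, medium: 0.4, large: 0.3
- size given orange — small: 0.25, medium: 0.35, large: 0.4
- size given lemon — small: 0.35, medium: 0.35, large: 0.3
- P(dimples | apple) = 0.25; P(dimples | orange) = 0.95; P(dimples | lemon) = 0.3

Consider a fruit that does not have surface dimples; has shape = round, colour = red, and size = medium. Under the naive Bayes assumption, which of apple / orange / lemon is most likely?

apple: 0.3 × 0.5 × 0.75 × 0.4 × (1−0.25) = 0.03375
orange: 0.15 × 0.6 × 0.3 × 0.35 × (1−0.95) = 0.0004725
lemon: 0.55 × 0.4 × 0.15 × 0.35 × (1−0.3) = 0.008085
Highest score → apple.

apple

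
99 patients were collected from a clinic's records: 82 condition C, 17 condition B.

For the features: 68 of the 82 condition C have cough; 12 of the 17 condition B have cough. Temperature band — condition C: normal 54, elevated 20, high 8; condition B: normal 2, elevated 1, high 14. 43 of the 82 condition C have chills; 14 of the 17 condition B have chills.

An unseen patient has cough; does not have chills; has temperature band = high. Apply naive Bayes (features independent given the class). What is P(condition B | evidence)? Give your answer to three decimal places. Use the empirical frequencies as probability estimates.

0.356

condition C: (82/99) × (68/82) × (8/82) × (39/82) ≈ 0.0318714
condition B: (17/99) × (12/17) × (14/17) × (3/17) ≈ 0.0176156
P(condition B | x) = 0.0176156 / 0.049487 ≈ 0.356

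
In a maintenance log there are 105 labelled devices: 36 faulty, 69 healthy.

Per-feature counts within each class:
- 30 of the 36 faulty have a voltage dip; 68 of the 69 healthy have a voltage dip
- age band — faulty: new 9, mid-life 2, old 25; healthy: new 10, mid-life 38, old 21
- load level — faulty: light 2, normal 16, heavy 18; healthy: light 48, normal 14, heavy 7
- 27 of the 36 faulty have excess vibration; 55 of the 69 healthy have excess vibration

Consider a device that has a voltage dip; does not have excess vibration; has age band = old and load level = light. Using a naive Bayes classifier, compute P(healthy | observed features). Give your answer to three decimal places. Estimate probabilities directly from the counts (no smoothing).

faulty: (36/105) × (30/36) × (25/36) × (2/36) × (9/36) ≈ 0.00275573
healthy: (69/105) × (68/69) × (21/69) × (48/69) × (14/69) ≈ 0.0278202
P(healthy | x) = 0.0278202 / 0.03057593 ≈ 0.910

0.910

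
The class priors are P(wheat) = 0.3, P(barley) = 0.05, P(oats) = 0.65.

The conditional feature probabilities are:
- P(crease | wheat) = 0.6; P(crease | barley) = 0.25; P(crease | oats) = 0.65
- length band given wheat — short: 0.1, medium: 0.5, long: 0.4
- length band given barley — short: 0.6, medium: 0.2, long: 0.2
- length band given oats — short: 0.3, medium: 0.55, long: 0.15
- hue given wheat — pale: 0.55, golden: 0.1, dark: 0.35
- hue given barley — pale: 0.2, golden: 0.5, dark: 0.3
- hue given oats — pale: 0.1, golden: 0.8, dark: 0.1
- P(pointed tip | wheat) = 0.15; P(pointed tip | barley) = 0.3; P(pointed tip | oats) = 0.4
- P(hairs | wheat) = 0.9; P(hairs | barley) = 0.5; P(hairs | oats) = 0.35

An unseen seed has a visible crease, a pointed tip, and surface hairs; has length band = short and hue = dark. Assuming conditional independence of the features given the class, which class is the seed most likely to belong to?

oats

wheat: 0.3 × 0.6 × 0.1 × 0.35 × 0.15 × 0.9 = 0.0008505
barley: 0.05 × 0.25 × 0.6 × 0.3 × 0.3 × 0.5 = 0.0003375
oats: 0.65 × 0.65 × 0.3 × 0.1 × 0.4 × 0.35 = 0.0017745
Highest score → oats.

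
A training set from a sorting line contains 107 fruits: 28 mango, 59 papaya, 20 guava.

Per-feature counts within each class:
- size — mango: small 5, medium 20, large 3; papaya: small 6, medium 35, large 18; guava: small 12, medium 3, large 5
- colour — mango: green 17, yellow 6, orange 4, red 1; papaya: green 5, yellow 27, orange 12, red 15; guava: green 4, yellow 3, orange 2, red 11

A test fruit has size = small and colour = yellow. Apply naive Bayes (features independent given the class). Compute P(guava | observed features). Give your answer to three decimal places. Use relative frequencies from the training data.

0.320

mango: (28/107) × (5/28) × (6/28) ≈ 0.0100134
papaya: (59/107) × (6/59) × (27/59) ≈ 0.0256613
guava: (20/107) × (12/20) × (3/20) ≈ 0.0168224
P(guava | x) = 0.0168224 / 0.0524971 ≈ 0.320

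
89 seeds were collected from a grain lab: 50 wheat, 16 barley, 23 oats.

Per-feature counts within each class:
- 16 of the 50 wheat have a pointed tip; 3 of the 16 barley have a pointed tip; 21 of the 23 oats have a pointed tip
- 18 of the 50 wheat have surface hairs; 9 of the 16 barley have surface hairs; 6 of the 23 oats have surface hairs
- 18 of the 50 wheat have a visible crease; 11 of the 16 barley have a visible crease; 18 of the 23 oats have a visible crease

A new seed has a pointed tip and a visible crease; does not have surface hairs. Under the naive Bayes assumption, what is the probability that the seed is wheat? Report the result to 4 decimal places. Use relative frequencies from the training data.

wheat: (50/89) × (16/50) × (32/50) × (18/50) ≈ 0.0414202
barley: (16/89) × (3/16) × (7/16) × (11/16) ≈ 0.0101387
oats: (23/89) × (21/23) × (17/23) × (18/23) ≈ 0.136488
P(wheat | x) = 0.0414202 / 0.1880469 ≈ 0.2203

0.2203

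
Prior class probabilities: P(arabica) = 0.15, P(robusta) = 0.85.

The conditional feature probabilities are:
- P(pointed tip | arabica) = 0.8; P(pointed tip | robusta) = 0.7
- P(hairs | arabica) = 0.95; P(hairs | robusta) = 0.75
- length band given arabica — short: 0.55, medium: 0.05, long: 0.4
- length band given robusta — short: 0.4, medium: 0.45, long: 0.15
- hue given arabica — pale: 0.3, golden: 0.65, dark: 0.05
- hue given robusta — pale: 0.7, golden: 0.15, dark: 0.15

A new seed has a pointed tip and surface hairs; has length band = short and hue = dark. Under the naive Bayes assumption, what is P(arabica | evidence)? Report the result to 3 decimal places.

arabica: 0.15 × 0.8 × 0.95 × 0.55 × 0.05 = 0.003135
robusta: 0.85 × 0.7 × 0.75 × 0.4 × 0.15 = 0.026775
P(arabica | x) = 0.003135 / 0.02991 ≈ 0.105

0.105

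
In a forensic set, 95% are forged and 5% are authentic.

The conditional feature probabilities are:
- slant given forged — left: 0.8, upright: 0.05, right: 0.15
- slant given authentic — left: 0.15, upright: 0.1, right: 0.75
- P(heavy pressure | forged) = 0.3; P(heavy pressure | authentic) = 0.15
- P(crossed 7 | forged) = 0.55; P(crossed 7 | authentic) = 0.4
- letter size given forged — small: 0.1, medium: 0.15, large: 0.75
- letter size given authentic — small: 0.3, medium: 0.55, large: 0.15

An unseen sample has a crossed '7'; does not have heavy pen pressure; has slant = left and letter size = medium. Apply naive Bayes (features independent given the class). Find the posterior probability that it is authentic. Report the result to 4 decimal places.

0.0310

forged: 0.95 × 0.8 × (1−0.3) × 0.55 × 0.15 = 0.04389
authentic: 0.05 × 0.15 × (1−0.15) × 0.4 × 0.55 = 0.0014025
P(authentic | x) = 0.0014025 / 0.0452925 ≈ 0.0310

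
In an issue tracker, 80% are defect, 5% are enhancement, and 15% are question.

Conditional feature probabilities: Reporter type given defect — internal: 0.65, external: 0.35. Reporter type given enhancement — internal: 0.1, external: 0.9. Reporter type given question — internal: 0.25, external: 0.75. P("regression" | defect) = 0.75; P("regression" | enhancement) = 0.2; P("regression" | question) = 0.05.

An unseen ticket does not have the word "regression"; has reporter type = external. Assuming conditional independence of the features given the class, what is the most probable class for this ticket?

question

defect: 0.8 × 0.35 × (1−0.75) = 0.07
enhancement: 0.05 × 0.9 × (1−0.2) = 0.036
question: 0.15 × 0.75 × (1−0.05) = 0.106875
Highest score → question.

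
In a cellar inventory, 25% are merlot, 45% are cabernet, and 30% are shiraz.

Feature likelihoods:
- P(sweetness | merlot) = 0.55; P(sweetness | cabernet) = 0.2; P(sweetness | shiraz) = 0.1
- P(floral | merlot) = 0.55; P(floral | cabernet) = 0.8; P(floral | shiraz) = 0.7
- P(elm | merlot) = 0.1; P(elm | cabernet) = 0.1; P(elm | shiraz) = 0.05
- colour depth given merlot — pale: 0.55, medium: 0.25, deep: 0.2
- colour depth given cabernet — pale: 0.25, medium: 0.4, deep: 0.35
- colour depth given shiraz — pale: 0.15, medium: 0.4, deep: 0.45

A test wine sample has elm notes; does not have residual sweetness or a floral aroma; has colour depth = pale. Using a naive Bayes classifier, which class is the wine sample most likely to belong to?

merlot: 0.25 × (1−0.55) × (1−0.55) × 0.1 × 0.55 = 0.002784375
cabernet: 0.45 × (1−0.2) × (1−0.8) × 0.1 × 0.25 = 0.0018
shiraz: 0.3 × (1−0.1) × (1−0.7) × 0.05 × 0.15 = 0.0006075
Highest score → merlot.

merlot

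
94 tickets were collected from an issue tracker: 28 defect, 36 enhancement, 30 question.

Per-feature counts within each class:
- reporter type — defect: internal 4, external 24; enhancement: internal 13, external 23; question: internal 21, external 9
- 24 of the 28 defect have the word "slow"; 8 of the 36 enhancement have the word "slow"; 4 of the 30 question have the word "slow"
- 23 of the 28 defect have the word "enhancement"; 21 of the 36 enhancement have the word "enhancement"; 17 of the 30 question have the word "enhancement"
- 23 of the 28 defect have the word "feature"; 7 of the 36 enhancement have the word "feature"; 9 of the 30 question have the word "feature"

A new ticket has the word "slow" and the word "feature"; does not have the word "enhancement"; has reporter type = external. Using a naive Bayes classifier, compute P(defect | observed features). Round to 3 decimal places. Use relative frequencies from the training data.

0.841

defect: (28/94) × (24/28) × (24/28) × (5/28) × (23/28) ≈ 0.032101
enhancement: (36/94) × (23/36) × (8/36) × (15/36) × (7/36) ≈ 0.00440526
question: (30/94) × (9/30) × (4/30) × (13/30) × (9/30) ≈ 0.00165957
P(defect | x) = 0.032101 / 0.03816583 ≈ 0.841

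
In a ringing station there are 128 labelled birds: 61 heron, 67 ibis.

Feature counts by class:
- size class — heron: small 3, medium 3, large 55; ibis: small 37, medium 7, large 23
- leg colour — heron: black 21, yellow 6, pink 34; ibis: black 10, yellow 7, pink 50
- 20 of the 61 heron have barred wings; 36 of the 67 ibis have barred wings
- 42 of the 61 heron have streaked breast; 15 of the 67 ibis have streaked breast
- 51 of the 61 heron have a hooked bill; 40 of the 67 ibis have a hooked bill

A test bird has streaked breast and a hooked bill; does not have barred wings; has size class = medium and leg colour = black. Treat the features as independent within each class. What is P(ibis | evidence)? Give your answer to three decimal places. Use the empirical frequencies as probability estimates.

heron: (61/128) × (3/61) × (21/61) × (41/61) × (42/61) × (51/61) ≈ 0.00312187
ibis: (67/128) × (7/67) × (10/67) × (31/67) × (15/67) × (40/67) ≈ 0.00050478
P(ibis | x) = 0.00050478 / 0.00362665 ≈ 0.139

0.139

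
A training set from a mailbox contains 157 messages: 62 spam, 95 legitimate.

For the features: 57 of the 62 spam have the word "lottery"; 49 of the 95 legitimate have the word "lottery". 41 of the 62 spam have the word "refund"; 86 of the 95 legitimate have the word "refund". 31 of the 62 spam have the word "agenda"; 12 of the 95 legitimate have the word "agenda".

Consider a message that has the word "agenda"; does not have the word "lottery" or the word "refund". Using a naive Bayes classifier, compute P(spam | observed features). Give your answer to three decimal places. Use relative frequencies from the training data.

0.606

spam: (62/157) × (5/62) × (21/62) × (31/62) ≈ 0.00539347
legitimate: (95/157) × (46/95) × (9/95) × (12/95) ≈ 0.00350618
P(spam | x) = 0.00539347 / 0.00889965 ≈ 0.606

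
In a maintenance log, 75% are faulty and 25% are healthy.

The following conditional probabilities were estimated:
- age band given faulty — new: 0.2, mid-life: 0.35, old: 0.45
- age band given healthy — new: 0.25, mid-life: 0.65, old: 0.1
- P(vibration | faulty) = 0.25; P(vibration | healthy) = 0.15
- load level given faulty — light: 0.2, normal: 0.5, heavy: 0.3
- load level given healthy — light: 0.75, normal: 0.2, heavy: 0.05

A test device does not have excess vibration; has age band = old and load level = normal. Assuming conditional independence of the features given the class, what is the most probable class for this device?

faulty: 0.75 × 0.45 × (1−0.25) × 0.5 = 0.1265625
healthy: 0.25 × 0.1 × (1−0.15) × 0.2 = 0.00425
Highest score → faulty.

faulty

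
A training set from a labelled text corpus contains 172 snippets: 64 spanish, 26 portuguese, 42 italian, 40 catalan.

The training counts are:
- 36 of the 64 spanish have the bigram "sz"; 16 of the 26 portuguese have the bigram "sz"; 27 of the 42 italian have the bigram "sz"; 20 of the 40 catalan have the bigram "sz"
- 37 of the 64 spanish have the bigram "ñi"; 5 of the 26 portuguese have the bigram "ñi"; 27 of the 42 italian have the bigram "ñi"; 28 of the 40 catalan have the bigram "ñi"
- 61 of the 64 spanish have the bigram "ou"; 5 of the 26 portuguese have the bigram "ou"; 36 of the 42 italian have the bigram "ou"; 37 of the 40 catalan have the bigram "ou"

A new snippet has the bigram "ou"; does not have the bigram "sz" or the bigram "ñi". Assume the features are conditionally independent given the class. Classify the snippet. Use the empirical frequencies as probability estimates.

spanish: (64/172) × (28/64) × (27/64) × (61/64) ≈ 0.0654581
portuguese: (26/172) × (10/26) × (21/26) × (5/26) ≈ 0.00903055
italian: (42/172) × (15/42) × (15/42) × (36/42) ≈ 0.0266967
catalan: (40/172) × (20/40) × (12/40) × (37/40) ≈ 0.0322674
Highest score → spanish.

spanish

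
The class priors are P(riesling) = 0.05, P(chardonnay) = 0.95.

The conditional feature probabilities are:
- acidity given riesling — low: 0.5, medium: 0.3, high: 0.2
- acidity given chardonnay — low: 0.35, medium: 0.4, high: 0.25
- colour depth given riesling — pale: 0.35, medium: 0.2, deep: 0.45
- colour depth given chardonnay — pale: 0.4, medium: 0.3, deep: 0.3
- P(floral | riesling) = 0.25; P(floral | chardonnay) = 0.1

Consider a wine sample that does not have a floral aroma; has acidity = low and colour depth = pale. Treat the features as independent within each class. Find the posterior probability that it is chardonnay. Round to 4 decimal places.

0.9480

riesling: 0.05 × 0.5 × 0.35 × (1−0.25) = 0.0065625
chardonnay: 0.95 × 0.35 × 0.4 × (1−0.1) = 0.1197
P(chardonnay | x) = 0.1197 / 0.1262625 ≈ 0.9480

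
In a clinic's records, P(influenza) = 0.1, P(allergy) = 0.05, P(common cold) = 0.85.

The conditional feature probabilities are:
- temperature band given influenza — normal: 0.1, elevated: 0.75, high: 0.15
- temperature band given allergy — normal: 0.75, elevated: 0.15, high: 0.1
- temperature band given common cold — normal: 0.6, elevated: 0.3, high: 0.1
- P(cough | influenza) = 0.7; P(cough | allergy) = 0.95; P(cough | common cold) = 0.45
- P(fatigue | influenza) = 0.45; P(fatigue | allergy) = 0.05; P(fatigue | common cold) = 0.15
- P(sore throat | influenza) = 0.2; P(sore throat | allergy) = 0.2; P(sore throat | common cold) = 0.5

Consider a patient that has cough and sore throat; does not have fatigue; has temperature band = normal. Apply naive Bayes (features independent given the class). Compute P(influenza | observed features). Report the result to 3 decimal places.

influenza: 0.1 × 0.1 × 0.7 × (1−0.45) × 0.2 = 0.00077
allergy: 0.05 × 0.75 × 0.95 × (1−0.05) × 0.2 = 0.00676875
common cold: 0.85 × 0.6 × 0.45 × (1−0.15) × 0.5 = 0.0975375
P(influenza | x) = 0.00077 / 0.10507625 ≈ 0.007

0.007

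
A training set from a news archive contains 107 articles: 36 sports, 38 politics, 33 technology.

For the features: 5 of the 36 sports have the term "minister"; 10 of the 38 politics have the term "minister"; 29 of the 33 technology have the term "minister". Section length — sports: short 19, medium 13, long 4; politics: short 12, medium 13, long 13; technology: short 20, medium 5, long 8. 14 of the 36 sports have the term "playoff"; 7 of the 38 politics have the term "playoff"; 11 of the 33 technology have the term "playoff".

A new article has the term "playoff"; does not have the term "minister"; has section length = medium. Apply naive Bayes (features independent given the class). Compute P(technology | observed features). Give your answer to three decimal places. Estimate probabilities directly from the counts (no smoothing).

sports: (36/107) × (31/36) × (13/36) × (14/36) ≈ 0.0406859
politics: (38/107) × (28/38) × (13/38) × (7/38) ≈ 0.0164911
technology: (33/107) × (4/33) × (5/33) × (11/33) ≈ 0.00188804
P(technology | x) = 0.00188804 / 0.05906504 ≈ 0.032

0.032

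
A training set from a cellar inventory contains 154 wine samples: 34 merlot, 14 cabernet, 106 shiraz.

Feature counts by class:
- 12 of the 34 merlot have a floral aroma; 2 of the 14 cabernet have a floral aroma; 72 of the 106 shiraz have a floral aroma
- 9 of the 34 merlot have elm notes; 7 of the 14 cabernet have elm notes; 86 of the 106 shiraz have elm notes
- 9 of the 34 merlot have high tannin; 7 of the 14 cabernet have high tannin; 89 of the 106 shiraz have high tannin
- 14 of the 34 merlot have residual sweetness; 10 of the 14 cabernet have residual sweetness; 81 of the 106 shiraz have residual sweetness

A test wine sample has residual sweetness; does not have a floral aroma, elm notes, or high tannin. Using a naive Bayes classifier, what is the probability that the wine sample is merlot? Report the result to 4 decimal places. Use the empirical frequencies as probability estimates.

0.6258

merlot: (34/154) × (22/34) × (25/34) × (25/34) × (14/34) ≈ 0.0318034
cabernet: (14/154) × (12/14) × (7/14) × (7/14) × (10/14) ≈ 0.0139147
shiraz: (106/154) × (34/106) × (20/106) × (17/106) × (81/106) ≈ 0.0051051
P(merlot | x) = 0.0318034 / 0.0508232 ≈ 0.6258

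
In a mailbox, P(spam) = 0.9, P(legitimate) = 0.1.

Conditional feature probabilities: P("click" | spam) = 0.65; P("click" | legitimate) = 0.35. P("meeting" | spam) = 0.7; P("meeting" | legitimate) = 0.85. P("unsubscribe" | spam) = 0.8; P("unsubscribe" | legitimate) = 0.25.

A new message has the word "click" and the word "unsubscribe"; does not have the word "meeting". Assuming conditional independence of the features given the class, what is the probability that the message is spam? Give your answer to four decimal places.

0.9907

spam: 0.9 × 0.65 × (1−0.7) × 0.8 = 0.1404
legitimate: 0.1 × 0.35 × (1−0.85) × 0.25 = 0.0013125
P(spam | x) = 0.1404 / 0.1417125 ≈ 0.9907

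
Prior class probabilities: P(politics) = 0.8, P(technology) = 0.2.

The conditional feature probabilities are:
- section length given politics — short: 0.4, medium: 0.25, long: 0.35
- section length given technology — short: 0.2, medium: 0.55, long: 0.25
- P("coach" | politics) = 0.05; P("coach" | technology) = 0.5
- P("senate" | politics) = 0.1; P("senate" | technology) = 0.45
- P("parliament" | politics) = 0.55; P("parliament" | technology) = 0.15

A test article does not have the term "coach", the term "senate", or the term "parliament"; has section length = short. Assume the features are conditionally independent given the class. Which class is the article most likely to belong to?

politics: 0.8 × 0.4 × (1−0.05) × (1−0.1) × (1−0.55) = 0.12312
technology: 0.2 × 0.2 × (1−0.5) × (1−0.45) × (1−0.15) = 0.00935
Highest score → politics.

politics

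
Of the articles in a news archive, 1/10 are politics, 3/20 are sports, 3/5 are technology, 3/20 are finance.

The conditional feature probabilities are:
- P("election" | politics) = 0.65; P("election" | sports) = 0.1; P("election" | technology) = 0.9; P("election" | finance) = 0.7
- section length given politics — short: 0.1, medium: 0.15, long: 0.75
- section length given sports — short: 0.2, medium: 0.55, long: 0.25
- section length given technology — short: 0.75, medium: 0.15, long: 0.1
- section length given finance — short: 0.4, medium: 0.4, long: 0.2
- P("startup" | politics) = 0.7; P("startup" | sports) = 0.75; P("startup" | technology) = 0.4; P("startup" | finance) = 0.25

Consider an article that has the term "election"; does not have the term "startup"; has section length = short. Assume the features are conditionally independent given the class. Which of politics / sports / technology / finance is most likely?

politics: 0.1 × 0.65 × 0.1 × (1−0.7) = 0.00195
sports: 0.15 × 0.1 × 0.2 × (1−0.75) = 0.00075
technology: 0.6 × 0.9 × 0.75 × (1−0.4) = 0.243
finance: 0.15 × 0.7 × 0.4 × (1−0.25) = 0.0315
Highest score → technology.

technology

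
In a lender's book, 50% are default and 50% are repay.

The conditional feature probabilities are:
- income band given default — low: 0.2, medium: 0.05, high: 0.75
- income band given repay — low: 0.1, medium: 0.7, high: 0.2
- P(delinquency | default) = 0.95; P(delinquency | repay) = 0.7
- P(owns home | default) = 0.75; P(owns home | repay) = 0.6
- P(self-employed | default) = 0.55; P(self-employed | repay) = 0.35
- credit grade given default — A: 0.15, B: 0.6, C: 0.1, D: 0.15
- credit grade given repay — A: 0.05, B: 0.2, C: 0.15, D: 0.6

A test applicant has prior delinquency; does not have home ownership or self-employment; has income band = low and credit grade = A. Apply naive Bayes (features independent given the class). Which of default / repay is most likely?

default

default: 0.5 × 0.2 × 0.95 × (1−0.75) × (1−0.55) × 0.15 = 0.001603125
repay: 0.5 × 0.1 × 0.7 × (1−0.6) × (1−0.35) × 0.05 = 0.000455
Highest score → default.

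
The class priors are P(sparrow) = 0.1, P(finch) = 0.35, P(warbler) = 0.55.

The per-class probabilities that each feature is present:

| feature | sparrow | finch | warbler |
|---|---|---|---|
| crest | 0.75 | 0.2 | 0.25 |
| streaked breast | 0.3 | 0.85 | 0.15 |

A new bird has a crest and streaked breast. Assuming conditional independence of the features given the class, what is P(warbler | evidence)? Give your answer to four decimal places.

sparrow: 0.1 × 0.75 × 0.3 = 0.0225
finch: 0.35 × 0.2 × 0.85 = 0.0595
warbler: 0.55 × 0.25 × 0.15 = 0.020625
P(warbler | x) = 0.020625 / 0.102625 ≈ 0.2010

0.2010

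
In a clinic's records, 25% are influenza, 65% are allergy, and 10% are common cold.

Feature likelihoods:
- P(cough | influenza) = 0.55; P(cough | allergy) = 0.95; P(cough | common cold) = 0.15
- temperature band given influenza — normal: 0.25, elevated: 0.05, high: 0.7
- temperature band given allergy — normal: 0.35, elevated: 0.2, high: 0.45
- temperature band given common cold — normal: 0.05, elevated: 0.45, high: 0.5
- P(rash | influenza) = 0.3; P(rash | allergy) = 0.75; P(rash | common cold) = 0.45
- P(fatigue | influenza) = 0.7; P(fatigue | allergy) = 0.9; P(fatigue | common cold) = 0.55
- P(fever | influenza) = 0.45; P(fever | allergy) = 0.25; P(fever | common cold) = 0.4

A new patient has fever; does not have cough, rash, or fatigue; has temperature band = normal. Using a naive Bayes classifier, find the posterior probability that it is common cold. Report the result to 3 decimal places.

0.134

influenza: 0.25 × (1−0.55) × 0.25 × (1−0.3) × (1−0.7) × 0.45 = 0.0026578125
allergy: 0.65 × (1−0.95) × 0.35 × (1−0.75) × (1−0.9) × 0.25 = 0.00007109375
common cold: 0.1 × (1−0.15) × 0.05 × (1−0.45) × (1−0.55) × 0.4 = 0.00042075
P(common cold | x) = 0.00042075 / 0.00314965625 ≈ 0.134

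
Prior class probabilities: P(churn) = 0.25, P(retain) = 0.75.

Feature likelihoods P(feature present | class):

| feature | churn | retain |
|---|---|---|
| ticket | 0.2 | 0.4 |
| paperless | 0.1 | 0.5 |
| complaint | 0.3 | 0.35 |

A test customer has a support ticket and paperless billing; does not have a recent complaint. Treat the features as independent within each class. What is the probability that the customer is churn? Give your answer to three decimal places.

0.035

churn: 0.25 × 0.2 × 0.1 × (1−0.3) = 0.0035
retain: 0.75 × 0.4 × 0.5 × (1−0.35) = 0.0975
P(churn | x) = 0.0035 / 0.101 ≈ 0.035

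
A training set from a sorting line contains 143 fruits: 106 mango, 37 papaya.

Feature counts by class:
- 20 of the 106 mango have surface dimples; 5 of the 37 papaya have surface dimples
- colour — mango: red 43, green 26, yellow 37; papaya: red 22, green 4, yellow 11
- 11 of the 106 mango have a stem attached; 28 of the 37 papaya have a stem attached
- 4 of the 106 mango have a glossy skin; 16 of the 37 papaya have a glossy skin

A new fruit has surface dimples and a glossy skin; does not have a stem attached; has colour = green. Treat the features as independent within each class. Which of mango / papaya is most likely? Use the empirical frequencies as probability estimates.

mango: (106/143) × (20/106) × (26/106) × (95/106) × (4/106) ≈ 0.0011602
papaya: (37/143) × (5/37) × (4/37) × (9/37) × (16/37) ≈ 0.000397604
Highest score → mango.

mango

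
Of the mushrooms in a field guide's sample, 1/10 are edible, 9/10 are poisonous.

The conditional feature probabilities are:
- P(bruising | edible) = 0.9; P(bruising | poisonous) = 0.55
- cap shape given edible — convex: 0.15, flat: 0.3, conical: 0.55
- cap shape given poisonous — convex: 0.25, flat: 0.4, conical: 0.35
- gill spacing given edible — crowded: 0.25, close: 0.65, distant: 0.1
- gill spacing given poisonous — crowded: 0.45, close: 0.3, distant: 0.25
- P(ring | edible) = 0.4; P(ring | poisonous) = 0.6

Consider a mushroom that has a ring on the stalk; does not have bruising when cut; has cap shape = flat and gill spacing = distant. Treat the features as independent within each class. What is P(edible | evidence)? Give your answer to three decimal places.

0.005

edible: 0.1 × (1−0.9) × 0.3 × 0.1 × 0.4 = 0.00012
poisonous: 0.9 × (1−0.55) × 0.4 × 0.25 × 0.6 = 0.0243
P(edible | x) = 0.00012 / 0.02442 ≈ 0.005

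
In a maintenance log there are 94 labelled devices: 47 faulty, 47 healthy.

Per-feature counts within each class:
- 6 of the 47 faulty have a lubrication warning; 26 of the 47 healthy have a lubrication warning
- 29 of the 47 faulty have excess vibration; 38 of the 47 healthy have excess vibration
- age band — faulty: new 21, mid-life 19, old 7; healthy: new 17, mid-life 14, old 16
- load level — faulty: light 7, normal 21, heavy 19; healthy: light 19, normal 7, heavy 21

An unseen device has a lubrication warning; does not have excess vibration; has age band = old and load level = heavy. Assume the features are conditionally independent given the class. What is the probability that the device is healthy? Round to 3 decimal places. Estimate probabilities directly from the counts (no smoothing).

faulty: (47/94) × (6/47) × (18/47) × (7/47) × (19/47) ≈ 0.00147182
healthy: (47/94) × (26/47) × (9/47) × (16/47) × (21/47) ≈ 0.00805626
P(healthy | x) = 0.00805626 / 0.00952808 ≈ 0.846

0.846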